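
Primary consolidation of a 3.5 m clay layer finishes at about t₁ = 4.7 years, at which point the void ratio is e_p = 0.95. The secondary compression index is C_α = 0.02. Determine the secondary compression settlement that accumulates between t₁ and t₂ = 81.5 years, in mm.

Secondary compression: S_s = C_α·H/(1+e_p)·log₁₀(t₂/t₁)
S_s = 0.02×3.5/(1+0.95)×log₁₀(81.5/4.7)
    = 0.0359 × 1.239 = 0.04448 m

S_s ≈ 44.5 mm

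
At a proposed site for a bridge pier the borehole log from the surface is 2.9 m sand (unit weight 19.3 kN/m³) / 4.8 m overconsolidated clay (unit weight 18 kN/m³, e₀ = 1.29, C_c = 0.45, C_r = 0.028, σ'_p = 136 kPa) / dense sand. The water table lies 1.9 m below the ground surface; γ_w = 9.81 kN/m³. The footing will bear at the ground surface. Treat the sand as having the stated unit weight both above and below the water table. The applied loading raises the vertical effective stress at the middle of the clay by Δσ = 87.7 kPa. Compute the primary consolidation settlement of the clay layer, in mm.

S_c ≈ 68.1 mm

Mid-depth of clay below the ground surface: z = 2.9 + 4.8/2 = 5.3 m.
Total vertical stress at mid-clay: σ_v = 19.3×2.9 + 18×2.4 = 99.17 kPa.
Pore pressure: u = 9.81×(5.3 − 1.9) = 33.354 kPa.
Initial effective stress: σ'_0 = σ_v − u = 99.17 − 33.354 = 65.816 kPa.
Final effective stress: σ'_f = 65.816 + 87.7 = 153.52 kPa.
σ'_f = 153.52 > σ'_p = 136 kPa, so the stress path crosses the preconsolidation pressure — recompression up to σ'_p, then virgin compression beyond:
S_c = H/(1+e₀)·[C_r·log₁₀(σ'_p/σ'_0) + C_c·log₁₀(σ'_f/σ'_p)]
    = 4.8/2.29 × [0.028×log₁₀(136/65.816) + 0.45×log₁₀(153.52/136)]
    = 2.0961 × [0.0088258 + 0.023682] = 0.06814 m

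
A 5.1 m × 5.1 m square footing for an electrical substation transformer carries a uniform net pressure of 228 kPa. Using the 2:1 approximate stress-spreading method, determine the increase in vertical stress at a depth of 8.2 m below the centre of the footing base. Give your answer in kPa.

Δσ_z ≈ 33.5 kPa

By the 2:1 method the load spreads at 1 horizontal : 2 vertical, so at depth z the loaded area has grown by z in each plan dimension:
Δσ = qBL/((B+z)(L+z)) = 228×5.1×5.1/((5.1+8.2)(5.1+8.2)) = 33.525 kPa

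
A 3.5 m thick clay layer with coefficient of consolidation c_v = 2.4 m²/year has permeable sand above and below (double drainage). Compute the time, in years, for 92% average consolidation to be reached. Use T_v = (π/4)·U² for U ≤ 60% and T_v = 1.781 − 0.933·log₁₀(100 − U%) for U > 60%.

t ≈ 1.2 years

Drainage path length: H_d = H/2 = 1.75 m (double drainage).
U > 60%: T_v = 1.781 − 0.933·log₁₀(100 − 92) = 0.93842.
t = T_v·H_d²/c_v = 0.93842×1.75²/2.4 = 1.197 years.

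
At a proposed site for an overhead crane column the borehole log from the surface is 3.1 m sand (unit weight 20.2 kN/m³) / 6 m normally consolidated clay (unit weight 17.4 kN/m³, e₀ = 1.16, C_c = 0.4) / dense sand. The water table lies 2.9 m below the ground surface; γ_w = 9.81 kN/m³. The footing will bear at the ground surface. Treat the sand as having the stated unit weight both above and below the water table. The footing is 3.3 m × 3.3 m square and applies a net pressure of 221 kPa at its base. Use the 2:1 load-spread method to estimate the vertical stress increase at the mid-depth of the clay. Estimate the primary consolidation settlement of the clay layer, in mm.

S_c ≈ 136 mm

Mid-depth of clay below the ground surface: z = 3.1 + 6/2 = 6.1 m.
Total vertical stress at mid-clay: σ_v = 20.2×3.1 + 17.4×3 = 114.82 kPa.
Pore pressure: u = 9.81×(6.1 − 2.9) = 31.392 kPa.
Initial effective stress: σ'_0 = σ_v − u = 114.82 − 31.392 = 83.428 kPa.
Stress increase at mid-clay by the 2:1 spreading method:
Δσ = qBL/((B+z)(L+z)) = 221×3.3×3.3/((3.3+6.1)(3.3+6.1)) = 27.237 kPa
Final effective stress: σ'_f = σ'_0 + Δσ = 83.428 + 27.237 = 110.66 kPa.
Normally consolidated clay, so the full stress increment lies on the virgin compression line:
S_c = C_c·H/(1+e₀)·log₁₀(σ'_f/σ'_0) = 0.4×6/(1+1.16)×log₁₀(110.66/83.428)
    = 1.1111 × 0.12268 = 0.1363 m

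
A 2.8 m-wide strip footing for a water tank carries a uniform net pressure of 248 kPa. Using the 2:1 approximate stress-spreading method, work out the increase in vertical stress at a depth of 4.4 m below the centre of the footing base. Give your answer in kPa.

By the 2:1 method the load spreads at 1 horizontal : 2 vertical, so at depth z the loaded area has grown by z in each plan dimension:
Δσ = qB/(B+z) = 248×2.8/(2.8+4.4) = 96.444 kPa

Δσ_z ≈ 96.4 kPa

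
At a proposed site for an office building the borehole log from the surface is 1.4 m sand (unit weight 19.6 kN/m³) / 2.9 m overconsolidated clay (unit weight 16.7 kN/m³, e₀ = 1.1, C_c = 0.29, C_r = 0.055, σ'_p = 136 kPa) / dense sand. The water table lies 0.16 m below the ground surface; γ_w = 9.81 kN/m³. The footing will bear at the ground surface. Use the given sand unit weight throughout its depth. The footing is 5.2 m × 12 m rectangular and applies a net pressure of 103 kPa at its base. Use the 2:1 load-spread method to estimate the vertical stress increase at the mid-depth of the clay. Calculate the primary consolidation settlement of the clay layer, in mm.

S_c ≈ 37.6 mm

Mid-depth of clay below the ground surface: z = 1.4 + 2.9/2 = 2.85 m.
Total vertical stress at mid-clay: σ_v = 19.6×1.4 + 16.7×1.45 = 51.655 kPa.
Pore pressure: u = 9.81×(2.85 − 0.16) = 26.389 kPa.
Initial effective stress: σ'_0 = σ_v − u = 51.655 − 26.389 = 25.266 kPa.
Stress increase at mid-clay by the 2:1 spreading method:
Δσ = qBL/((B+z)(L+z)) = 103×5.2×12/((5.2+2.85)(12+2.85)) = 53.765 kPa
Final effective stress: σ'_f = 25.266 + 53.765 = 79.031 kPa.
σ'_f = 79.031 ≤ σ'_p = 136 kPa, so the clay remains overconsolidated and only the recompression index applies:
S_c = C_r·H/(1+e₀)·log₁₀(σ'_f/σ'_0) = 0.055×2.9/2.1×log₁₀(79.031/25.266)
    = 0.075955 × 0.49526 = 0.03762 m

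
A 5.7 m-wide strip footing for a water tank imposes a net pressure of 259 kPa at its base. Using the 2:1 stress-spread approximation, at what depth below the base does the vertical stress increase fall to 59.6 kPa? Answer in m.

2:1 spreading — at depth z the loaded area has grown by z in each plan dimension:
qB/(B+z) = Δσ_z ⇒ z = qB/Δσ_z − B = 259×5.7/59.6 − 5.7 = 19.07 m

z ≈ 19.1 m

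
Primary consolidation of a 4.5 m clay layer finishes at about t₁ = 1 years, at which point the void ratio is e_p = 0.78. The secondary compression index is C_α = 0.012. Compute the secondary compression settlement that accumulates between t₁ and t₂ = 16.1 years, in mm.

S_s ≈ 36.6 mm

Secondary compression: S_s = C_α·H/(1+e_p)·log₁₀(t₂/t₁)
S_s = 0.012×4.5/(1+0.78)×log₁₀(16.1/1)
    = 0.03034 × 1.207 = 0.03661 m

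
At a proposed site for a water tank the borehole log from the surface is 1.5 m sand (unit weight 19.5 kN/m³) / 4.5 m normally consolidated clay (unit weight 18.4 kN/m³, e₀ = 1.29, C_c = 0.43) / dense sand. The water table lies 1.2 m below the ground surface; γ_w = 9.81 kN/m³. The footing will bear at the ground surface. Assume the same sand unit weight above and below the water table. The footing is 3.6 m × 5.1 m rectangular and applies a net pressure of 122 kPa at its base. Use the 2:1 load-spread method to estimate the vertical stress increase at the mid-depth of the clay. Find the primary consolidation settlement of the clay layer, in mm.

Mid-depth of clay below the ground surface: z = 1.5 + 4.5/2 = 3.75 m.
Total vertical stress at mid-clay: σ_v = 19.5×1.5 + 18.4×2.25 = 70.65 kPa.
Pore pressure: u = 9.81×(3.75 − 1.2) = 25.015 kPa.
Initial effective stress: σ'_0 = σ_v − u = 70.65 − 25.015 = 45.635 kPa.
Stress increase at mid-clay by the 2:1 spreading method:
Δσ = qBL/((B+z)(L+z)) = 122×3.6×5.1/((3.6+3.75)(5.1+3.75)) = 34.435 kPa
Final effective stress: σ'_f = σ'_0 + Δσ = 45.635 + 34.435 = 80.07 kPa.
Normally consolidated clay, so the full stress increment lies on the virgin compression line:
S_c = C_c·H/(1+e₀)·log₁₀(σ'_f/σ'_0) = 0.43×4.5/(1+1.29)×log₁₀(80.07/45.635)
    = 0.84498 × 0.24417 = 0.2063 m

S_c ≈ 206 mm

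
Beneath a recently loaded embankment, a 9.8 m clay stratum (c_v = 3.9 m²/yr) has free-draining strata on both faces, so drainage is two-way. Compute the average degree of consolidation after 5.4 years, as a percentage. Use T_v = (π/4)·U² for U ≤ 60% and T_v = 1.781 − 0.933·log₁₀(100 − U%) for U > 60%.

U ≈ 90.7 %

Drainage path length: H_d = H/2 = 4.9 m (double drainage).
T_v = c_v·t/H_d² = 3.9×5.4/4.9² = 0.87713.
T_v = 0.87713 corresponds to the U > 60% branch:
U = 1 − 10^((1.781 − T_v)/0.933)/100 = 0.9069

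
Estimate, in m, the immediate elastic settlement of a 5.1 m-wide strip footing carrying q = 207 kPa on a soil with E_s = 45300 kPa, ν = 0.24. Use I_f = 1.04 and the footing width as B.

Immediate (elastic) settlement: S_e = q·B·(1−ν²)/E_s · I_f.
S_e = 207 × 5.1 × (1 − 0.24²) / 45300 × 1.04
    = 207 × 5.1 × 0.9424 / 45300 × 1.04
    = 0.02284 m

S_e ≈ 0.0228 m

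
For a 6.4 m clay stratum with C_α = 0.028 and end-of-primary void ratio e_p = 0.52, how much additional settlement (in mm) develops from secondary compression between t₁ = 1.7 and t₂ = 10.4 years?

Secondary compression: S_s = C_α·H/(1+e_p)·log₁₀(t₂/t₁)
S_s = 0.028×6.4/(1+0.52)×log₁₀(10.4/1.7)
    = 0.1179 × 0.7866 = 0.09273 m

S_s ≈ 92.7 mm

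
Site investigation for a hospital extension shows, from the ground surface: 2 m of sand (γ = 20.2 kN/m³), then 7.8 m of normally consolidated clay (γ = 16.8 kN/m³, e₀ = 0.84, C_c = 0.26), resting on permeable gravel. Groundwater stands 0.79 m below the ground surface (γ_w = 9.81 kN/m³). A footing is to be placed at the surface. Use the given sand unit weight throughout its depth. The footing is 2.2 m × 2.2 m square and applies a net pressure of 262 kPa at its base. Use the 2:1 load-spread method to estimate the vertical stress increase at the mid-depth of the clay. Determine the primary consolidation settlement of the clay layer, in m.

Mid-depth of clay below the ground surface: z = 2 + 7.8/2 = 5.9 m.
Total vertical stress at mid-clay: σ_v = 20.2×2 + 16.8×3.9 = 105.92 kPa.
Pore pressure: u = 9.81×(5.9 − 0.79) = 50.129 kPa.
Initial effective stress: σ'_0 = σ_v − u = 105.92 − 50.129 = 55.791 kPa.
Stress increase at mid-clay by the 2:1 spreading method:
Δσ = qBL/((B+z)(L+z)) = 262×2.2×2.2/((2.2+5.9)(2.2+5.9)) = 19.328 kPa
Final effective stress: σ'_f = σ'_0 + Δσ = 55.791 + 19.328 = 75.119 kPa.
Normally consolidated clay, so the full stress increment lies on the virgin compression line:
S_c = C_c·H/(1+e₀)·log₁₀(σ'_f/σ'_0) = 0.26×7.8/(1+0.84)×log₁₀(75.119/55.791)
    = 1.1022 × 0.12919 = 0.1424 m

S_c ≈ 0.142 m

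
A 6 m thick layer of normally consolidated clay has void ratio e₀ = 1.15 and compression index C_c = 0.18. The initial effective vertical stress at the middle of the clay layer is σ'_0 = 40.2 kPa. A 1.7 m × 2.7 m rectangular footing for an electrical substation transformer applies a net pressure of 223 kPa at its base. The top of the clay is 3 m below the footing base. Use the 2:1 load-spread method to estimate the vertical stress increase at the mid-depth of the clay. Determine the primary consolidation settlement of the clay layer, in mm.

Mid-depth of clay below the footing base: z = 3 + 6/2 = 6 m.
Stress increase at mid-clay by the 2:1 spreading method:
Δσ = qBL/((B+z)(L+z)) = 223×1.7×2.7/((1.7+6)(2.7+6)) = 15.279 kPa
Final effective stress: σ'_f = σ'_0 + Δσ = 40.2 + 15.279 = 55.479 kPa.
Normally consolidated clay, so the full stress increment lies on the virgin compression line:
S_c = C_c·H/(1+e₀)·log₁₀(σ'_f/σ'_0) = 0.18×6/(1+1.15)×log₁₀(55.479/40.2)
    = 0.50233 × 0.1399 = 0.07028 m

S_c ≈ 70.3 mm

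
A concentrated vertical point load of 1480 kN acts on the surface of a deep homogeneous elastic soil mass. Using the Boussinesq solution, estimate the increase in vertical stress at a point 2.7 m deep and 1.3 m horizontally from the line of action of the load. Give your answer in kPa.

Boussinesq vertical stress below a point load on an elastic half-space:
Δσ_z = 3P/(2πz²) · [1 + (r/z)²]^(−5/2)
r/z = 1.3/2.7 = 0.48148; [1+(r/z)²]^(−5/2) = 0.59378.
Δσ_z = 3×1480/(2π×2.7²) × 0.59378 = 96.934 × 0.59378 = 57.56 kPa

Δσ_z ≈ 57.6 kPa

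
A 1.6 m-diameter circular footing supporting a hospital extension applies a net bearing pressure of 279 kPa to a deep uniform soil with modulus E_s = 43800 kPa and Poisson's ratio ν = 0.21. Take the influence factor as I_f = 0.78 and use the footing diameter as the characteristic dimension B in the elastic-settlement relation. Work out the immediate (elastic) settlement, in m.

Immediate (elastic) settlement: S_e = q·B·(1−ν²)/E_s · I_f.
S_e = 279 × 1.6 × (1 − 0.21²) / 43800 × 0.78
    = 279 × 1.6 × 0.9559 / 43800 × 0.78
    = 0.007599 m

S_e ≈ 0.0076 m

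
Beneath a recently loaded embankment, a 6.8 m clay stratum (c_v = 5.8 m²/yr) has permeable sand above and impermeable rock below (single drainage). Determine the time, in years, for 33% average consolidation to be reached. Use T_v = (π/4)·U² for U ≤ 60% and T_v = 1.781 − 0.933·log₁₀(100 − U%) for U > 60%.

Drainage path length: H_d = H = 6.8 m (single drainage).
U ≤ 60%: T_v = (π/4)·U² = (π/4)×0.33² = 0.08553.
t = T_v·H_d²/c_v = 0.08553×6.8²/5.8 = 0.6819 years.

t ≈ 0.682 years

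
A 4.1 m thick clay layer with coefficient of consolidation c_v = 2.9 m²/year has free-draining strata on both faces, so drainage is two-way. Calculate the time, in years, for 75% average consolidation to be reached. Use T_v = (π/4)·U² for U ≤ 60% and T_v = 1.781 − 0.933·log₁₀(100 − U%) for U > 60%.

Drainage path length: H_d = H/2 = 2.05 m (double drainage).
U > 60%: T_v = 1.781 − 0.933·log₁₀(100 − 75) = 0.47672.
t = T_v·H_d²/c_v = 0.47672×2.05²/2.9 = 0.6908 years.

t ≈ 0.691 years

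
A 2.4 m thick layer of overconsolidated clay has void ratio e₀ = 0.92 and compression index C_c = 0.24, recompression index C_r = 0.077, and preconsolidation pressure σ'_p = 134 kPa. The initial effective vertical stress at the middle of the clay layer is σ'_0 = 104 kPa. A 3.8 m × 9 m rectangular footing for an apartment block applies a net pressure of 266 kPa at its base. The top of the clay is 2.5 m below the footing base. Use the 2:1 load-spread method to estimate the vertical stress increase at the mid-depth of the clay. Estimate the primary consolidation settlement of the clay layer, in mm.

S_c ≈ 62.5 mm

Mid-depth of clay below the footing base: z = 2.5 + 2.4/2 = 3.7 m.
Stress increase at mid-clay by the 2:1 spreading method:
Δσ = qBL/((B+z)(L+z)) = 266×3.8×9/((3.8+3.7)(9+3.7)) = 95.509 kPa
Final effective stress: σ'_f = 104 + 95.509 = 199.51 kPa.
σ'_f = 199.51 > σ'_p = 134 kPa, so the stress path crosses the preconsolidation pressure — recompression up to σ'_p, then virgin compression beyond:
S_c = H/(1+e₀)·[C_r·log₁₀(σ'_p/σ'_0) + C_c·log₁₀(σ'_f/σ'_p)]
    = 2.4/1.92 × [0.077×log₁₀(134/104) + 0.24×log₁₀(199.51/134)]
    = 1.25 × [0.0084755 + 0.041486] = 0.06245 m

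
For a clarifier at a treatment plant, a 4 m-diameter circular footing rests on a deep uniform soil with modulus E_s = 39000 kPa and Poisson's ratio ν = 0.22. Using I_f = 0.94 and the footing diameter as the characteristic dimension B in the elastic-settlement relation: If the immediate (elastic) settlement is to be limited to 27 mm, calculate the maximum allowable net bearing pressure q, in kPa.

q ≈ 294 kPa

S_e = q·B·(1−ν²)/E_s · I_f  ⇒  q = S_e·E_s / (B·(1−ν²)·I_f).
q = 0.027 × 39000 / (4 × 0.9516 × 0.94) = 294.3 kPa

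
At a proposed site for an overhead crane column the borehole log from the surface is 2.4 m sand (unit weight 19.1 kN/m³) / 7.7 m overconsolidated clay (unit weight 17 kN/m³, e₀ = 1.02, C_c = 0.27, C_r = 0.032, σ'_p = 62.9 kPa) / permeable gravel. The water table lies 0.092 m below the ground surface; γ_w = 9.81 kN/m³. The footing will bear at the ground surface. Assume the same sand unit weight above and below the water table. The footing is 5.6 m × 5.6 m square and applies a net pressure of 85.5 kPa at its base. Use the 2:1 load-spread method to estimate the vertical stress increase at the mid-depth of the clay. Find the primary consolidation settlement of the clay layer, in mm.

Mid-depth of clay below the ground surface: z = 2.4 + 7.7/2 = 6.25 m.
Total vertical stress at mid-clay: σ_v = 19.1×2.4 + 17×3.85 = 111.29 kPa.
Pore pressure: u = 9.81×(6.25 − 0.092) = 60.41 kPa.
Initial effective stress: σ'_0 = σ_v − u = 111.29 − 60.41 = 50.88 kPa.
Stress increase at mid-clay by the 2:1 spreading method:
Δσ = qBL/((B+z)(L+z)) = 85.5×5.6×5.6/((5.6+6.25)(5.6+6.25)) = 19.094 kPa
Final effective stress: σ'_f = 50.88 + 19.094 = 69.974 kPa.
σ'_f = 69.974 > σ'_p = 62.9 kPa, so the stress path crosses the preconsolidation pressure — recompression up to σ'_p, then virgin compression beyond:
S_c = H/(1+e₀)·[C_r·log₁₀(σ'_p/σ'_0) + C_c·log₁₀(σ'_f/σ'_p)]
    = 7.7/2.02 × [0.032×log₁₀(62.9/50.88) + 0.27×log₁₀(69.974/62.9)]
    = 3.8119 × [0.0029473 + 0.012497] = 0.05887 m

S_c ≈ 58.9 mm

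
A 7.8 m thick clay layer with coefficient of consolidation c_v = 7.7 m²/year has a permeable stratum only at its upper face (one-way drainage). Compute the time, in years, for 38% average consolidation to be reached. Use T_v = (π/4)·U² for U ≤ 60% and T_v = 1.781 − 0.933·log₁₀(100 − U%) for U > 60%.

Drainage path length: H_d = H = 7.8 m (single drainage).
U ≤ 60%: T_v = (π/4)·U² = (π/4)×0.38² = 0.11341.
t = T_v·H_d²/c_v = 0.11341×7.8²/7.7 = 0.8961 years.

t ≈ 0.896 years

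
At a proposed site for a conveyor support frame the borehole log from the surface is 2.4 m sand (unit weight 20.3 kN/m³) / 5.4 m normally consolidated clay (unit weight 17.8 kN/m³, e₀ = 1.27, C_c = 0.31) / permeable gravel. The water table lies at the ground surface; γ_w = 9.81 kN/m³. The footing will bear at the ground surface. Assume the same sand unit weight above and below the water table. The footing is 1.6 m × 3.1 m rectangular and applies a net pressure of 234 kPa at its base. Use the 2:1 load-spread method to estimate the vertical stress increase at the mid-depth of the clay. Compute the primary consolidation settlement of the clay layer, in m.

Mid-depth of clay below the ground surface: z = 2.4 + 5.4/2 = 5.1 m.
Total vertical stress at mid-clay: σ_v = 20.3×2.4 + 17.8×2.7 = 96.78 kPa.
Pore pressure: u = 9.81×(5.1 − 0) = 50.031 kPa.
Initial effective stress: σ'_0 = σ_v − u = 96.78 − 50.031 = 46.749 kPa.
Stress increase at mid-clay by the 2:1 spreading method:
Δσ = qBL/((B+z)(L+z)) = 234×1.6×3.1/((1.6+5.1)(3.1+5.1)) = 21.126 kPa
Final effective stress: σ'_f = σ'_0 + Δσ = 46.749 + 21.126 = 67.875 kPa.
Normally consolidated clay, so the full stress increment lies on the virgin compression line:
S_c = C_c·H/(1+e₀)·log₁₀(σ'_f/σ'_0) = 0.31×5.4/(1+1.27)×log₁₀(67.875/46.749)
    = 0.73744 × 0.16194 = 0.1194 m

S_c ≈ 0.119 m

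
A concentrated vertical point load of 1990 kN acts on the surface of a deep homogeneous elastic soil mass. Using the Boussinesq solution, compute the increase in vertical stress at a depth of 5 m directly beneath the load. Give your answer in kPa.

Boussinesq vertical stress below a point load on an elastic half-space:
Δσ_z = 3P/(2πz²) · [1 + (r/z)²]^(−5/2)
r/z = 0/5 = 0; [1+(r/z)²]^(−5/2) = 1.
Δσ_z = 3×1990/(2π×5²) × 1 = 38.006 × 1 = 38.01 kPa

Δσ_z ≈ 38 kPa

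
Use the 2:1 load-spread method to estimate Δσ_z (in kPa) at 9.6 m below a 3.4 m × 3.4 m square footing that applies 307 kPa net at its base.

By the 2:1 method the load spreads at 1 horizontal : 2 vertical, so at depth z the loaded area has grown by z in each plan dimension:
Δσ = qBL/((B+z)(L+z)) = 307×3.4×3.4/((3.4+9.6)(3.4+9.6)) = 21 kPa

Δσ_z ≈ 21 kPa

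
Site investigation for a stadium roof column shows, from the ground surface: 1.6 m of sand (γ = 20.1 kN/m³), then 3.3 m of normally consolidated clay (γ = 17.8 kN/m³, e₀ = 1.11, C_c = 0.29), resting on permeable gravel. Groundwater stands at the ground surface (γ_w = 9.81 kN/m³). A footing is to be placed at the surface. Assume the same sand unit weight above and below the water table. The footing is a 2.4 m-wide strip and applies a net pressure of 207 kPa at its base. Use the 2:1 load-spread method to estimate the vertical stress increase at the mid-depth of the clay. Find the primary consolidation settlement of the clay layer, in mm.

Mid-depth of clay below the ground surface: z = 1.6 + 3.3/2 = 3.25 m.
Total vertical stress at mid-clay: σ_v = 20.1×1.6 + 17.8×1.65 = 61.53 kPa.
Pore pressure: u = 9.81×(3.25 − 0) = 31.883 kPa.
Initial effective stress: σ'_0 = σ_v − u = 61.53 − 31.883 = 29.647 kPa.
Stress increase at mid-clay by the 2:1 spreading method:
Δσ = qB/(B+z) = 207×2.4/(2.4+3.25) = 87.929 kPa
Final effective stress: σ'_f = σ'_0 + Δσ = 29.647 + 87.929 = 117.58 kPa.
Normally consolidated clay, so the full stress increment lies on the virgin compression line:
S_c = C_c·H/(1+e₀)·log₁₀(σ'_f/σ'_0) = 0.29×3.3/(1+1.11)×log₁₀(117.58/29.647)
    = 0.45355 × 0.59835 = 0.2714 m

S_c ≈ 271 mm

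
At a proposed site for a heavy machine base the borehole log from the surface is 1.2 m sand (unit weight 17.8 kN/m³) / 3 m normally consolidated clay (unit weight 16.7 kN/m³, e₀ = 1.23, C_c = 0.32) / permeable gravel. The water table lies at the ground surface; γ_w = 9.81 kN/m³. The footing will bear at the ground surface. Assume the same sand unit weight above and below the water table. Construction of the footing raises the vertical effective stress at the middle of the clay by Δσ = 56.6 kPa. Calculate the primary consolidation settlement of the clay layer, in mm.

Mid-depth of clay below the ground surface: z = 1.2 + 3/2 = 2.7 m.
Total vertical stress at mid-clay: σ_v = 17.8×1.2 + 16.7×1.5 = 46.41 kPa.
Pore pressure: u = 9.81×(2.7 − 0) = 26.487 kPa.
Initial effective stress: σ'_0 = σ_v − u = 46.41 − 26.487 = 19.923 kPa.
Final effective stress: σ'_f = σ'_0 + Δσ = 19.923 + 56.6 = 76.523 kPa.
Normally consolidated clay, so the full stress increment lies on the virgin compression line:
S_c = C_c·H/(1+e₀)·log₁₀(σ'_f/σ'_0) = 0.32×3/(1+1.23)×log₁₀(76.523/19.923)
    = 0.43049 × 0.58444 = 0.2516 m

S_c ≈ 252 mm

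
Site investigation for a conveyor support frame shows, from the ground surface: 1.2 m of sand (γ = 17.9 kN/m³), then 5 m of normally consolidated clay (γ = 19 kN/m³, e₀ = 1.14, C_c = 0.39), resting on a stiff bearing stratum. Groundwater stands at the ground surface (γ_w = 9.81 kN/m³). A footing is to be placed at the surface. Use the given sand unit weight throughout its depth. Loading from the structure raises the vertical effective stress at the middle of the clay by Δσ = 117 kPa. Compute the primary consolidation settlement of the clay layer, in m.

S_c ≈ 0.602 m

Mid-depth of clay below the ground surface: z = 1.2 + 5/2 = 3.7 m.
Total vertical stress at mid-clay: σ_v = 17.9×1.2 + 19×2.5 = 68.98 kPa.
Pore pressure: u = 9.81×(3.7 − 0) = 36.297 kPa.
Initial effective stress: σ'_0 = σ_v − u = 68.98 − 36.297 = 32.683 kPa.
Final effective stress: σ'_f = σ'_0 + Δσ = 32.683 + 117 = 149.68 kPa.
Normally consolidated clay, so the full stress increment lies on the virgin compression line:
S_c = C_c·H/(1+e₀)·log₁₀(σ'_f/σ'_0) = 0.39×5/(1+1.14)×log₁₀(149.68/32.683)
    = 0.91121 × 0.66084 = 0.6022 m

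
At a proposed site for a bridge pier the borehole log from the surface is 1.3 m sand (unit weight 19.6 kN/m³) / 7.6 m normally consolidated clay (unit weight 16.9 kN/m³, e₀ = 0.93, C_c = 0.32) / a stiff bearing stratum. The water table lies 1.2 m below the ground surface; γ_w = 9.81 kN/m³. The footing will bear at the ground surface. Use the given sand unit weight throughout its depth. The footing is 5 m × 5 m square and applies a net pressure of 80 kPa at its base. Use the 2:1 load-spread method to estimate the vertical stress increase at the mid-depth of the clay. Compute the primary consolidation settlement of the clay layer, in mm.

S_c ≈ 177 mm

Mid-depth of clay below the ground surface: z = 1.3 + 7.6/2 = 5.1 m.
Total vertical stress at mid-clay: σ_v = 19.6×1.3 + 16.9×3.8 = 89.7 kPa.
Pore pressure: u = 9.81×(5.1 − 1.2) = 38.259 kPa.
Initial effective stress: σ'_0 = σ_v − u = 89.7 − 38.259 = 51.441 kPa.
Stress increase at mid-clay by the 2:1 spreading method:
Δσ = qBL/((B+z)(L+z)) = 80×5×5/((5+5.1)(5+5.1)) = 19.606 kPa
Final effective stress: σ'_f = σ'_0 + Δσ = 51.441 + 19.606 = 71.047 kPa.
Normally consolidated clay, so the full stress increment lies on the virgin compression line:
S_c = C_c·H/(1+e₀)·log₁₀(σ'_f/σ'_0) = 0.32×7.6/(1+0.93)×log₁₀(71.047/51.441)
    = 1.2601 × 0.14024 = 0.1767 m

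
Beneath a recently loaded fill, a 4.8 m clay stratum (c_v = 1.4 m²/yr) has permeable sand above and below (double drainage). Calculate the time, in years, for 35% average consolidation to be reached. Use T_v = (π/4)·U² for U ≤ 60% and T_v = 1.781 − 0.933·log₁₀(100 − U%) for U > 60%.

t ≈ 0.396 years

Drainage path length: H_d = H/2 = 2.4 m (double drainage).
U ≤ 60%: T_v = (π/4)·U² = (π/4)×0.35² = 0.096211.
t = T_v·H_d²/c_v = 0.096211×2.4²/1.4 = 0.3958 years.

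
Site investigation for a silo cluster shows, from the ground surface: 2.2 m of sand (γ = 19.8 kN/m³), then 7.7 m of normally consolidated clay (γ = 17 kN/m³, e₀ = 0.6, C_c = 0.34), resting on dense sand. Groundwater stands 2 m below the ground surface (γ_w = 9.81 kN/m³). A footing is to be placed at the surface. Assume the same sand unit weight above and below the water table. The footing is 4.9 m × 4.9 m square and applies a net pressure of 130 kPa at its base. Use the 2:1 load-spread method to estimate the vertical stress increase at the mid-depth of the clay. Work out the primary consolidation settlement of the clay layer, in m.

S_c ≈ 0.227 m

Mid-depth of clay below the ground surface: z = 2.2 + 7.7/2 = 6.05 m.
Total vertical stress at mid-clay: σ_v = 19.8×2.2 + 17×3.85 = 109.01 kPa.
Pore pressure: u = 9.81×(6.05 − 2) = 39.73 kPa.
Initial effective stress: σ'_0 = σ_v − u = 109.01 − 39.73 = 69.28 kPa.
Stress increase at mid-clay by the 2:1 spreading method:
Δσ = qBL/((B+z)(L+z)) = 130×4.9×4.9/((4.9+6.05)(4.9+6.05)) = 26.032 kPa
Final effective stress: σ'_f = σ'_0 + Δσ = 69.28 + 26.032 = 95.312 kPa.
Normally consolidated clay, so the full stress increment lies on the virgin compression line:
S_c = C_c·H/(1+e₀)·log₁₀(σ'_f/σ'_0) = 0.34×7.7/(1+0.6)×log₁₀(95.312/69.28)
    = 1.6363 × 0.13854 = 0.2267 m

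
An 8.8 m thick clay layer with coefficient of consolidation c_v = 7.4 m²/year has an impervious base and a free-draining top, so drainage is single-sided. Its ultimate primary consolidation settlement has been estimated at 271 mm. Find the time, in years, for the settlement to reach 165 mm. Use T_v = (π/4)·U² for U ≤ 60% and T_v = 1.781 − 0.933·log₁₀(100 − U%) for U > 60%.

Drainage path length: H_d = H = 8.8 m (single drainage).
U = S(t)/S_ult = 165/271 = 0.6089.
U > 60%: T_v = 1.781 − 0.933·log₁₀(100 − 60.886) = 0.29535.
t = T_v·H_d²/c_v = 0.29535×8.8²/7.4 = 3.091 years.

t ≈ 3.09 years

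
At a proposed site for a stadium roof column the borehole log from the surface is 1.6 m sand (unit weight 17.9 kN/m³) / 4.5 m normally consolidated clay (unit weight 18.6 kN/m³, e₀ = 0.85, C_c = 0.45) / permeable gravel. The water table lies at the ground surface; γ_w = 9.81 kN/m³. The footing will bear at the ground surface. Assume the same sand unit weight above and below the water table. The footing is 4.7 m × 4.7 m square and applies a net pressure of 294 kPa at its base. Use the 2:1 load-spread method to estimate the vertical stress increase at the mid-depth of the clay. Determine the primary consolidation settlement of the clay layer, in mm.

S_c ≈ 624 mm

Mid-depth of clay below the ground surface: z = 1.6 + 4.5/2 = 3.85 m.
Total vertical stress at mid-clay: σ_v = 17.9×1.6 + 18.6×2.25 = 70.49 kPa.
Pore pressure: u = 9.81×(3.85 − 0) = 37.769 kPa.
Initial effective stress: σ'_0 = σ_v − u = 70.49 − 37.769 = 32.721 kPa.
Stress increase at mid-clay by the 2:1 spreading method:
Δσ = qBL/((B+z)(L+z)) = 294×4.7×4.7/((4.7+3.85)(4.7+3.85)) = 88.84 kPa
Final effective stress: σ'_f = σ'_0 + Δσ = 32.721 + 88.84 = 121.56 kPa.
Normally consolidated clay, so the full stress increment lies on the virgin compression line:
S_c = C_c·H/(1+e₀)·log₁₀(σ'_f/σ'_0) = 0.45×4.5/(1+0.85)×log₁₀(121.56/32.721)
    = 1.0946 × 0.56996 = 0.6239 m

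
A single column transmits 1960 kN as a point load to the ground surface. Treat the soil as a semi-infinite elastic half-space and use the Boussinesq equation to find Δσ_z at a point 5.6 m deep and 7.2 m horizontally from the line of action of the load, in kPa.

Boussinesq vertical stress below a point load on an elastic half-space:
Δσ_z = 3P/(2πz²) · [1 + (r/z)²]^(−5/2)
r/z = 7.2/5.6 = 1.2857; [1+(r/z)²]^(−5/2) = 0.087223.
Δσ_z = 3×1960/(2π×5.6²) × 0.087223 = 29.842 × 0.087223 = 2.603 kPa

Δσ_z ≈ 2.6 kPa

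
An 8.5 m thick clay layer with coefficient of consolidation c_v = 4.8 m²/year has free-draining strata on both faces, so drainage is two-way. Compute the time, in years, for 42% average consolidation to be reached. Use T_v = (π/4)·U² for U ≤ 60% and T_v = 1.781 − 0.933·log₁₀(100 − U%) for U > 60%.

t ≈ 0.521 years

Drainage path length: H_d = H/2 = 4.25 m (double drainage).
U ≤ 60%: T_v = (π/4)·U² = (π/4)×0.42² = 0.13854.
t = T_v·H_d²/c_v = 0.13854×4.25²/4.8 = 0.5213 years.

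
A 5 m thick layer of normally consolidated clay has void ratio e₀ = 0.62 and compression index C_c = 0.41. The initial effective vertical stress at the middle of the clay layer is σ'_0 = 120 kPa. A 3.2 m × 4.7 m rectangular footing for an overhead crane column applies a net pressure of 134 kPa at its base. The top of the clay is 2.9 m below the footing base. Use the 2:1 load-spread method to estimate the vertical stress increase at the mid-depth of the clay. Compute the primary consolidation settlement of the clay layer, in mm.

Mid-depth of clay below the footing base: z = 2.9 + 5/2 = 5.4 m.
Stress increase at mid-clay by the 2:1 spreading method:
Δσ = qBL/((B+z)(L+z)) = 134×3.2×4.7/((3.2+5.4)(4.7+5.4)) = 23.202 kPa
Final effective stress: σ'_f = σ'_0 + Δσ = 120 + 23.202 = 143.2 kPa.
Normally consolidated clay, so the full stress increment lies on the virgin compression line:
S_c = C_c·H/(1+e₀)·log₁₀(σ'_f/σ'_0) = 0.41×5/(1+0.62)×log₁₀(143.2/120)
    = 1.2654 × 0.076762 = 0.09713 m

S_c ≈ 97.1 mm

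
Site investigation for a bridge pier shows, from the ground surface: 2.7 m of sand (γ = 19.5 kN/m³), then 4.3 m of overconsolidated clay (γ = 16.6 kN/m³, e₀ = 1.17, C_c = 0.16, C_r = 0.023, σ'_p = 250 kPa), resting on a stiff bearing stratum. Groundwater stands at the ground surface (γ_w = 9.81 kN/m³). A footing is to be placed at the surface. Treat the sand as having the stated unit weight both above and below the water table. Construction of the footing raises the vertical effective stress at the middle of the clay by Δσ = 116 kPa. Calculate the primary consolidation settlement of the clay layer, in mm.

Mid-depth of clay below the ground surface: z = 2.7 + 4.3/2 = 4.85 m.
Total vertical stress at mid-clay: σ_v = 19.5×2.7 + 16.6×2.15 = 88.34 kPa.
Pore pressure: u = 9.81×(4.85 − 0) = 47.578 kPa.
Initial effective stress: σ'_0 = σ_v − u = 88.34 − 47.578 = 40.762 kPa.
Final effective stress: σ'_f = 40.762 + 116 = 156.76 kPa.
σ'_f = 156.76 ≤ σ'_p = 250 kPa, so the clay remains overconsolidated and only the recompression index applies:
S_c = C_r·H/(1+e₀)·log₁₀(σ'_f/σ'_0) = 0.023×4.3/2.17×log₁₀(156.76/40.762)
    = 0.045577 × 0.58498 = 0.02666 m

S_c ≈ 26.7 mm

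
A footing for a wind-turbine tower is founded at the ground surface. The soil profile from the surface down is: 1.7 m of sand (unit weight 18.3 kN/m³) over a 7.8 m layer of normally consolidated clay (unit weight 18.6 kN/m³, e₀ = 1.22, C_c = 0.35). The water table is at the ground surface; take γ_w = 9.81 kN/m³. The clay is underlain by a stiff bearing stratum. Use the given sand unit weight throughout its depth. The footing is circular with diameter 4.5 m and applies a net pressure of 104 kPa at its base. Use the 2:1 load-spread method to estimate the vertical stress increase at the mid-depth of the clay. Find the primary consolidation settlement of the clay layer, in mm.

S_c ≈ 189 mm

Mid-depth of clay below the ground surface: z = 1.7 + 7.8/2 = 5.6 m.
Total vertical stress at mid-clay: σ_v = 18.3×1.7 + 18.6×3.9 = 103.65 kPa.
Pore pressure: u = 9.81×(5.6 − 0) = 54.936 kPa.
Initial effective stress: σ'_0 = σ_v − u = 103.65 − 54.936 = 48.714 kPa.
Stress increase at mid-clay by the 2:1 spreading method:
Δσ ≈ qD²/(D+z)² = 104×4.5²/(4.5+5.6)² = 20.645 kPa
Final effective stress: σ'_f = σ'_0 + Δσ = 48.714 + 20.645 = 69.359 kPa.
Normally consolidated clay, so the full stress increment lies on the virgin compression line:
S_c = C_c·H/(1+e₀)·log₁₀(σ'_f/σ'_0) = 0.35×7.8/(1+1.22)×log₁₀(69.359/48.714)
    = 1.2297 × 0.15345 = 0.1887 m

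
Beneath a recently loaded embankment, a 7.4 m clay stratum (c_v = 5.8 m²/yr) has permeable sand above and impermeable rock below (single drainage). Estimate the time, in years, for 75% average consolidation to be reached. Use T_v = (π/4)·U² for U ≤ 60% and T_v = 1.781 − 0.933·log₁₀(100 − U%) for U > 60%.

t ≈ 4.5 years

Drainage path length: H_d = H = 7.4 m (single drainage).
U > 60%: T_v = 1.781 − 0.933·log₁₀(100 − 75) = 0.47672.
t = T_v·H_d²/c_v = 0.47672×7.4²/5.8 = 4.501 years.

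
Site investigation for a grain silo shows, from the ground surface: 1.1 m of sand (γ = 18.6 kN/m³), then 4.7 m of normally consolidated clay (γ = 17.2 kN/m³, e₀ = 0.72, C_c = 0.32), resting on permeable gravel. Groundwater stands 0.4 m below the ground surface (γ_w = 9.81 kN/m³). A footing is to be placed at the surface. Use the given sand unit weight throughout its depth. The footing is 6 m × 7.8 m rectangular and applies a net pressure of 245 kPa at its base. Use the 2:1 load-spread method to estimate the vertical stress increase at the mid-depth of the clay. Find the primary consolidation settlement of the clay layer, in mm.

Mid-depth of clay below the ground surface: z = 1.1 + 4.7/2 = 3.45 m.
Total vertical stress at mid-clay: σ_v = 18.6×1.1 + 17.2×2.35 = 60.88 kPa.
Pore pressure: u = 9.81×(3.45 − 0.4) = 29.921 kPa.
Initial effective stress: σ'_0 = σ_v − u = 60.88 − 29.921 = 30.959 kPa.
Stress increase at mid-clay by the 2:1 spreading method:
Δσ = qBL/((B+z)(L+z)) = 245×6×7.8/((6+3.45)(7.8+3.45)) = 107.85 kPa
Final effective stress: σ'_f = σ'_0 + Δσ = 30.959 + 107.85 = 138.81 kPa.
Normally consolidated clay, so the full stress increment lies on the virgin compression line:
S_c = C_c·H/(1+e₀)·log₁₀(σ'_f/σ'_0) = 0.32×4.7/(1+0.72)×log₁₀(138.81/30.959)
    = 0.87442 × 0.65163 = 0.5698 m

S_c ≈ 570 mm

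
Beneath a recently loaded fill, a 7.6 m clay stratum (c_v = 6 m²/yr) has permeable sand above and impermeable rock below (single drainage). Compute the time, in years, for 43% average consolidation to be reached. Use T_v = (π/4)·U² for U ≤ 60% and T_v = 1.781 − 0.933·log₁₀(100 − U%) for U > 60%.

t ≈ 1.4 years

Drainage path length: H_d = H = 7.6 m (single drainage).
U ≤ 60%: T_v = (π/4)·U² = (π/4)×0.43² = 0.14522.
t = T_v·H_d²/c_v = 0.14522×7.6²/6 = 1.398 years.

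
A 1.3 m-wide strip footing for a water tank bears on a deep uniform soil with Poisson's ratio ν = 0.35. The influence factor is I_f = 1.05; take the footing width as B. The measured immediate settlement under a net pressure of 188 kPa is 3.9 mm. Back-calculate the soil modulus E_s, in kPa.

E_s ≈ 57700 kPa

S_e = q·B·(1−ν²)/E_s · I_f  ⇒  E_s = q·B·(1−ν²)·I_f / S_e.
E_s = 188 × 1.3 × 0.8775 × 1.05 / 0.0039 = 57740 kPa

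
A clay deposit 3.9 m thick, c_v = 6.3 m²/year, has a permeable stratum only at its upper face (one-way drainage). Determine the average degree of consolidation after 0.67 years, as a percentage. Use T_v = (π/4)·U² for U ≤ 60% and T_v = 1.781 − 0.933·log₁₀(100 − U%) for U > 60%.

Drainage path length: H_d = H = 3.9 m (single drainage).
T_v = c_v·t/H_d² = 6.3×0.67/3.9² = 0.27751.
T_v = 0.27751 corresponds to the U ≤ 60% branch:
U = √(4T_v/π) = 0.5944

U ≈ 59.4 %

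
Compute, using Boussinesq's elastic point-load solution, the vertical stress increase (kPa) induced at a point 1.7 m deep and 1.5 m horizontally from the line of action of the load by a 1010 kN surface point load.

Boussinesq vertical stress below a point load on an elastic half-space:
Δσ_z = 3P/(2πz²) · [1 + (r/z)²]^(−5/2)
r/z = 1.5/1.7 = 0.88235; [1+(r/z)²]^(−5/2) = 0.23705.
Δσ_z = 3×1010/(2π×1.7²) × 0.23705 = 166.86 × 0.23705 = 39.55 kPa

Δσ_z ≈ 39.6 kPa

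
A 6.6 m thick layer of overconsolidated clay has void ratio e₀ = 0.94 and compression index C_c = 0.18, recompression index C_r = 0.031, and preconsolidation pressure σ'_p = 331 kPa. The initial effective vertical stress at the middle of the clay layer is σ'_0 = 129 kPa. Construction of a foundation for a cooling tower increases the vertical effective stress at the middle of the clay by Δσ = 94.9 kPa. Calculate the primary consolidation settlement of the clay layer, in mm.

Final effective stress: σ'_f = 129 + 94.9 = 223.9 kPa.
σ'_f = 223.9 ≤ σ'_p = 331 kPa, so the clay remains overconsolidated and only the recompression index applies:
S_c = C_r·H/(1+e₀)·log₁₀(σ'_f/σ'_0) = 0.031×6.6/1.94×log₁₀(223.9/129)
    = 0.10547 × 0.23946 = 0.02525 m

S_c ≈ 25.3 mm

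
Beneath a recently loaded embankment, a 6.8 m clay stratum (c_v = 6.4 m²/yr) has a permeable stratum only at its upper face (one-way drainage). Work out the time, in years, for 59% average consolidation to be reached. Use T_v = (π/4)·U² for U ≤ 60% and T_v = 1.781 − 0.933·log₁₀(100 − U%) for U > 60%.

Drainage path length: H_d = H = 6.8 m (single drainage).
U ≤ 60%: T_v = (π/4)·U² = (π/4)×0.59² = 0.2734.
t = T_v·H_d²/c_v = 0.2734×6.8²/6.4 = 1.975 years.

t ≈ 1.98 years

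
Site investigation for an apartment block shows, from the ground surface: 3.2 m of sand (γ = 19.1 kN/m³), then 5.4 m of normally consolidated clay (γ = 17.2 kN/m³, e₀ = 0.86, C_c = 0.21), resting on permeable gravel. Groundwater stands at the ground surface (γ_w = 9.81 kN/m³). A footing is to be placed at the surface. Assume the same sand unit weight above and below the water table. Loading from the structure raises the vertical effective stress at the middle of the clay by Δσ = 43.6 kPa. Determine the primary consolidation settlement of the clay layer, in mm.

S_c ≈ 167 mm

Mid-depth of clay below the ground surface: z = 3.2 + 5.4/2 = 5.9 m.
Total vertical stress at mid-clay: σ_v = 19.1×3.2 + 17.2×2.7 = 107.56 kPa.
Pore pressure: u = 9.81×(5.9 − 0) = 57.879 kPa.
Initial effective stress: σ'_0 = σ_v − u = 107.56 − 57.879 = 49.681 kPa.
Final effective stress: σ'_f = σ'_0 + Δσ = 49.681 + 43.6 = 93.281 kPa.
Normally consolidated clay, so the full stress increment lies on the virgin compression line:
S_c = C_c·H/(1+e₀)·log₁₀(σ'_f/σ'_0) = 0.21×5.4/(1+0.86)×log₁₀(93.281/49.681)
    = 0.60968 × 0.2736 = 0.1668 m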